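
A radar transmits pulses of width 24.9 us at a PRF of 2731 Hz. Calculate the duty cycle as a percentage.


DC = 24.9e-6 * 2731 * 100 = 6.8%

6.8%


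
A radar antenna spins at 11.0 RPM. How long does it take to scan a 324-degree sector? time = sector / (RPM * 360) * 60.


t = 324 / (11.0 * 360) * 60 = 4.91 s

4.91 s


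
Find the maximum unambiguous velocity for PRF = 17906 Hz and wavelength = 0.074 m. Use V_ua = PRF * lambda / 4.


V_ua = 17906 * 0.074 / 4 = 331.3 m/s

331.3 m/s


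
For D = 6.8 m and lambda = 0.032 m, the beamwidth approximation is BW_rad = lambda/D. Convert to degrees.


BW_rad = 0.032 / 6.8 = 0.004706
BW_deg = 0.27 degrees

0.27 degrees


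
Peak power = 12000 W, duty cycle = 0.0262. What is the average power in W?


P_avg = 12000 * 0.0262 = 314.4 W

314.4 W


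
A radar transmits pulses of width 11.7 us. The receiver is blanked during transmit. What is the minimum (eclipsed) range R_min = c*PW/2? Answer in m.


R_min = 3e8 * 11.7e-6 / 2 = 1755.0 m

1755.0 m


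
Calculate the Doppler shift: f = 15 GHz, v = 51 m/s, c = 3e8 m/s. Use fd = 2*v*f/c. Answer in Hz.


fd = 2 * 51 * 15000000000.0 / 3e8 = 5100.0 Hz

5100.0 Hz


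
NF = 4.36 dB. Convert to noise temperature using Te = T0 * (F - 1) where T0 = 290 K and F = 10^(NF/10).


NF_lin = 10^(4.36/10) = 2.728978
Te = 290 * (2.728978 - 1) = 501.4 K

501.4 K


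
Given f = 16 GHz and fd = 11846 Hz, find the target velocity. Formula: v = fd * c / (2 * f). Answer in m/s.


v = 11846 * 3e8 / (2 * 16000000000.0) = 111.1 m/s

111.1 m/s


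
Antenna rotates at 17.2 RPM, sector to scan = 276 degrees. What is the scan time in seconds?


t = 276 / (17.2 * 360) * 60 = 2.67 s

2.67 s


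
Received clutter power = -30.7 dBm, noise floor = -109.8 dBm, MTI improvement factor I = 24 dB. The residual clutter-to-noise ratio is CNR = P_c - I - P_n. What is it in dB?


CNR = -30.7 - 24 - (-109.8) = 55.1 dB

55.1 dB


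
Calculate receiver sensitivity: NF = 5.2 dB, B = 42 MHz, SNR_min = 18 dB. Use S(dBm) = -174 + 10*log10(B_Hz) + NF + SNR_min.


10*log10(42000000.0) = 76.23
S = -174 + 76.23 + 5.2 + 18 = -74.6 dBm

-74.6 dBm


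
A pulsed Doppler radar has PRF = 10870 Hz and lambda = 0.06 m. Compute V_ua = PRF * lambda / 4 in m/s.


V_ua = 10870 * 0.06 / 4 = 163.1 m/s

163.1 m/s


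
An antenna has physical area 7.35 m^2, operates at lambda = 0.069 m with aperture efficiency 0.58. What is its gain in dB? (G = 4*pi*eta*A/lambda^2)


G_linear = 4*pi*0.58*7.35/0.069^2 = 11251.93
G_dB = 10*log10(11251.93) = 40.5 dB

40.5 dB


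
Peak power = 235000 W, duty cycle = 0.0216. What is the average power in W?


P_avg = 235000 * 0.0216 = 5076.0 W

5076.0 W


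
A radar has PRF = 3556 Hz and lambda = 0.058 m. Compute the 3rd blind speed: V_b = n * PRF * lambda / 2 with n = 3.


V_blind = 3 * 3556 * 0.058 / 2 = 309.4 m/s

309.4 m/s


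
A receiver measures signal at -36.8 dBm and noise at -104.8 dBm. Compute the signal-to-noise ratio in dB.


SNR = -36.8 - (-104.8) = 68.0 dB

68.0 dB


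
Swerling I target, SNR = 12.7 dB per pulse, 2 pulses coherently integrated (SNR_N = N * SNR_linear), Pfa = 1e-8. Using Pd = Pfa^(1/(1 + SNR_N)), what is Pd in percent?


SNR_lin = 10^(12.7/10) = 18.62087
SNR_N = 2 * 18.62087 = 37.24174
1/(1 + SNR_N) = 1/38.24174 = 0.0261494
Pd = (1e-8)^0.0261494 = 0.61774
Pd = 61.8%

61.8%


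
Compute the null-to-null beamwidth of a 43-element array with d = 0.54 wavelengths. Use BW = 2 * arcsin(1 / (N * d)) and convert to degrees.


1/(N*d) = 1/(43*0.54) = 0.043066
BW = 2*arcsin(0.043066) = 4.9 degrees

4.9 degrees


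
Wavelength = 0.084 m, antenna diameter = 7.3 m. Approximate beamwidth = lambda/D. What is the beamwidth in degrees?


BW_rad = 0.084 / 7.3 = 0.011507
BW_deg = 0.66 degrees

0.66 degrees


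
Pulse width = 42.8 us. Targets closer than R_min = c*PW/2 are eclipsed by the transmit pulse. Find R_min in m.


R_min = 3e8 * 42.8e-6 / 2 = 6420.0 m

6420.0 m


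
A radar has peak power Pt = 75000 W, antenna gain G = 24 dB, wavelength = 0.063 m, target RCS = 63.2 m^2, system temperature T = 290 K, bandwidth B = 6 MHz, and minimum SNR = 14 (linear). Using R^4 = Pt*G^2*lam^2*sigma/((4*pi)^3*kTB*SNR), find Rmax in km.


G_lin = 10^(24/10) = 251.188643
R^4 = 75000 * 251.188643^2 * 0.063^2 * 63.2 / ((4*pi)^3 * 1.38e-23 * 290 * 6000000.0 * 14)
R^4 = 1.7794e18 m^4
R_max = (1.7794e18)^(1/4) = 36523.2 m = 36.5 km

36.5 km


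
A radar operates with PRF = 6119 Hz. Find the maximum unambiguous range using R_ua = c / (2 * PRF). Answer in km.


R_ua = 3e8 / (2 * 6119) = 24513.8 m = 24.5 km

24.5 km


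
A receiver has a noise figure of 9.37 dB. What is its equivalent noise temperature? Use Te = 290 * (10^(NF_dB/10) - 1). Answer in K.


NF_lin = 10^(9.37/10) = 8.649679
Te = 290 * (8.649679 - 1) = 2218.4 K

2218.4 K


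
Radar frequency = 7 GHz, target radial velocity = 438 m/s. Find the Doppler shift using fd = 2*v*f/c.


fd = 2 * 438 * 7000000000.0 / 3e8 = 20440.0 Hz

20440.0 Hz


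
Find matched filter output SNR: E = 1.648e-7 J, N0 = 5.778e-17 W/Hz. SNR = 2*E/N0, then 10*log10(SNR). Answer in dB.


SNR_lin = 2 * 1.648e-7 / 5.778e-17 = 5.704e9
SNR_dB = 10*log10(5.704e9) = 97.6 dB

97.6 dB


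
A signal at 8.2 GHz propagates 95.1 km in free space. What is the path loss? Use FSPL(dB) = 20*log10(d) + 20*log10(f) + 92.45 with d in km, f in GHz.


20*log10(95.1) = 39.56
20*log10(8.2) = 18.28
FSPL = 150.3 dB

150.3 dB


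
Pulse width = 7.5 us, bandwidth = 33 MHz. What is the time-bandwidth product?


TBP = 7.5 * 33 = 247.5

247.5


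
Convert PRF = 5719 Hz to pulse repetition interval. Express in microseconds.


PRI = 1/5719 = 0.0001748557 s = 174.9 us

174.9 us


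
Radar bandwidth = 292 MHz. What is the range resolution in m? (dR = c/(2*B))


dR = 3e8 / (2 * 292000000.0) = 0.51 m

0.51 m


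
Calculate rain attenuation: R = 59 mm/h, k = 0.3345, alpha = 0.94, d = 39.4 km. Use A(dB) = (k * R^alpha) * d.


gamma = 0.3345 * 59^0.94 = 15.452438 dB/km
A = 15.452438 * 39.4 = 608.83 dB

608.83 dB


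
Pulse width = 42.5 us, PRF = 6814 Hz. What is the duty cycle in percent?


DC = 42.5e-6 * 6814 * 100 = 28.96%

28.96%


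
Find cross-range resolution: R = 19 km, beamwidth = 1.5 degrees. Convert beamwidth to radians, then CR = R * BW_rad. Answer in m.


BW_rad = 0.026179939
CR = 19000 * 0.026179939 = 497.4 m

497.4 m


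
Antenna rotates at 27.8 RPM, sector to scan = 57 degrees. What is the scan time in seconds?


t = 57 / (27.8 * 360) * 60 = 0.34 s

0.34 s


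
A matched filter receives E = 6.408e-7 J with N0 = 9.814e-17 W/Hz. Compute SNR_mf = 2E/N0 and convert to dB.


SNR_lin = 2 * 6.408e-7 / 9.814e-17 = 1.306e10
SNR_dB = 10*log10(1.306e10) = 101.2 dB

101.2 dB


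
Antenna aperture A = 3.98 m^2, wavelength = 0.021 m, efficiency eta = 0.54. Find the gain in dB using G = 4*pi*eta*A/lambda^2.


G_linear = 4*pi*0.54*3.98/0.021^2 = 61241.82
G_dB = 10*log10(61241.82) = 47.9 dB

47.9 dB


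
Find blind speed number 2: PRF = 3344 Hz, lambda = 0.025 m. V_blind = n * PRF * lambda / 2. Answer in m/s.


V_blind = 2 * 3344 * 0.025 / 2 = 83.6 m/s

83.6 m/s


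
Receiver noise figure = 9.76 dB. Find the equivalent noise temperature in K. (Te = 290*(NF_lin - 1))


NF_lin = 10^(9.76/10) = 9.462372
Te = 290 * (9.462372 - 1) = 2454.1 K

2454.1 K


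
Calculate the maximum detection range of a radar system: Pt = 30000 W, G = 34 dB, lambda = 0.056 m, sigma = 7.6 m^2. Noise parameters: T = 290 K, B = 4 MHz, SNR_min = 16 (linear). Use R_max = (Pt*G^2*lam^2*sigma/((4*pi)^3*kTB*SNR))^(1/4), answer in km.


G_lin = 10^(34/10) = 2511.886432
R^4 = 30000 * 2511.886432^2 * 0.056^2 * 7.6 / ((4*pi)^3 * 1.38e-23 * 290 * 4000000.0 * 16)
R^4 = 8.87614e18 m^4
R_max = (8.87614e18)^(1/4) = 54582.8 m = 54.6 km

54.6 km


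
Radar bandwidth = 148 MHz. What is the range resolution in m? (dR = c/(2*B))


dR = 3e8 / (2 * 148000000.0) = 1.01 m

1.01 m


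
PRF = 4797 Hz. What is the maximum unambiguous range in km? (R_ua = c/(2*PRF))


R_ua = 3e8 / (2 * 4797) = 31269.5 m = 31.3 km

31.3 km


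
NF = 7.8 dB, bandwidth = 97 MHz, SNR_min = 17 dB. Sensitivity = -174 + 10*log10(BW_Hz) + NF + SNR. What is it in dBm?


10*log10(97000000.0) = 79.87
S = -174 + 79.87 + 7.8 + 17 = -69.3 dBm

-69.3 dBm


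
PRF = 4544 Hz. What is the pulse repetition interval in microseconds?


PRI = 1/4544 = 0.0002200704 s = 220.1 us

220.1 us


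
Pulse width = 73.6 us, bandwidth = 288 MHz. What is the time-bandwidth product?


TBP = 73.6 * 288 = 21196.8

21196.8


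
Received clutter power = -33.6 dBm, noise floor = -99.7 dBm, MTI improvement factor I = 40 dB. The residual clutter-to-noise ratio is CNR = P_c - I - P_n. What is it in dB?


CNR = -33.6 - 40 - (-99.7) = 26.1 dB

26.1 dB


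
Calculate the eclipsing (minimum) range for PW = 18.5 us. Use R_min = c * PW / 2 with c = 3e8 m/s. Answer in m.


R_min = 3e8 * 18.5e-6 / 2 = 2775.0 m

2775.0 m


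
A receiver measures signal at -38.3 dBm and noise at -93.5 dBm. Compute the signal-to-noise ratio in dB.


SNR = -38.3 - (-93.5) = 55.2 dB

55.2 dB


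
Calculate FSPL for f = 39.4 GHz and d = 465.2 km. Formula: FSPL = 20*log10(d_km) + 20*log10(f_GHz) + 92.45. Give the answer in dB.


20*log10(465.2) = 53.35
20*log10(39.4) = 31.91
FSPL = 177.7 dB

177.7 dB


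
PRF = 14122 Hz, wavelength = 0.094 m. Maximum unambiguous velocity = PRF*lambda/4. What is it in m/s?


V_ua = 14122 * 0.094 / 4 = 331.9 m/s

331.9 m/s


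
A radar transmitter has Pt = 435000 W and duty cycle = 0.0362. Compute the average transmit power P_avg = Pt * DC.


P_avg = 435000 * 0.0362 = 15747.0 W

15747.0 W


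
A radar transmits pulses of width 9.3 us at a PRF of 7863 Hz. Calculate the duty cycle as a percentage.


DC = 9.3e-6 * 7863 * 100 = 7.31%

7.31%


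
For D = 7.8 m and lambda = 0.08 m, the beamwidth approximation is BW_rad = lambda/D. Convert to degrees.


BW_rad = 0.08 / 7.8 = 0.010256
BW_deg = 0.59 degrees

0.59 degrees


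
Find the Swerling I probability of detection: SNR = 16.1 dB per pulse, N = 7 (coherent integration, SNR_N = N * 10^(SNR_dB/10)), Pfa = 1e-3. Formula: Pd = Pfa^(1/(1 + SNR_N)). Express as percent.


SNR_lin = 10^(16.1/10) = 40.73803
SNR_N = 7 * 40.73803 = 285.16621
1/(1 + SNR_N) = 1/286.16621 = 0.0034945
Pd = (1e-3)^0.0034945 = 0.97615
Pd = 97.6%

97.6%


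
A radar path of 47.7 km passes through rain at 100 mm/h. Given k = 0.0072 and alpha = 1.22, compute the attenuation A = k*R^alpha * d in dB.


gamma = 0.0072 * 100^1.22 = 1.983045 dB/km
A = 1.983045 * 47.7 = 94.59 dB

94.59 dB


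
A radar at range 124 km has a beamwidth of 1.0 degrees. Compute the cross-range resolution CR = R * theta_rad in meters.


BW_rad = 0.017453293
CR = 124000 * 0.017453293 = 2164.2 m

2164.2 m


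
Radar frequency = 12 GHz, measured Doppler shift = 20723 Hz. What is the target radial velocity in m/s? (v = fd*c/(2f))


v = 20723 * 3e8 / (2 * 12000000000.0) = 259.0 m/s

259.0 m/s


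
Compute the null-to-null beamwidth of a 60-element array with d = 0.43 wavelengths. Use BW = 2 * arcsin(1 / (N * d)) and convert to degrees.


1/(N*d) = 1/(60*0.43) = 0.03876
BW = 2*arcsin(0.03876) = 4.4 degrees

4.4 degrees


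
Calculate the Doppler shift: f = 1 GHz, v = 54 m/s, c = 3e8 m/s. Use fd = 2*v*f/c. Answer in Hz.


fd = 2 * 54 * 1000000000.0 / 3e8 = 360.0 Hz

360.0 Hz


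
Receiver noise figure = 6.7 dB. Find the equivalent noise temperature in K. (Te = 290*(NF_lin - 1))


NF_lin = 10^(6.7/10) = 4.677351
Te = 290 * (4.677351 - 1) = 1066.4 K

1066.4 K


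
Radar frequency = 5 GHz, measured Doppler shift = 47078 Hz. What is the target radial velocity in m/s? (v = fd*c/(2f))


v = 47078 * 3e8 / (2 * 5000000000.0) = 1412.3 m/s

1412.3 m/s


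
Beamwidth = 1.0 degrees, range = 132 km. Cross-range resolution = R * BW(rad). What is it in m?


BW_rad = 0.017453293
CR = 132000 * 0.017453293 = 2303.8 m

2303.8 m


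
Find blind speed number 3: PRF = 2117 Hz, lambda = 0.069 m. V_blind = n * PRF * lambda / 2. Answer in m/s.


V_blind = 3 * 2117 * 0.069 / 2 = 219.1 m/s

219.1 m/s


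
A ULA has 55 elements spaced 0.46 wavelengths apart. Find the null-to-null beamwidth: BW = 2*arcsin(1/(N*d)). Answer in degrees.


1/(N*d) = 1/(55*0.46) = 0.039526
BW = 2*arcsin(0.039526) = 4.5 degrees

4.5 degrees


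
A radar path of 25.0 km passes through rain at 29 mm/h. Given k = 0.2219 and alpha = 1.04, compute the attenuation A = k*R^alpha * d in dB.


gamma = 0.2219 * 29^1.04 = 7.362939 dB/km
A = 7.362939 * 25.0 = 184.07 dB

184.07 dB


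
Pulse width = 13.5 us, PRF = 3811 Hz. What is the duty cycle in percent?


DC = 13.5e-6 * 3811 * 100 = 5.14%

5.14%


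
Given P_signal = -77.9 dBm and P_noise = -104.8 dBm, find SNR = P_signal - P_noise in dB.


SNR = -77.9 - (-104.8) = 26.9 dB

26.9 dB


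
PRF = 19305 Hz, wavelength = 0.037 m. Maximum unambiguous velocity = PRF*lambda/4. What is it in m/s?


V_ua = 19305 * 0.037 / 4 = 178.6 m/s

178.6 m/s


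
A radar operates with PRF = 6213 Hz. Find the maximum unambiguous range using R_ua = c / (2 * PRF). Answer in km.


R_ua = 3e8 / (2 * 6213) = 24142.9 m = 24.1 km

24.1 km


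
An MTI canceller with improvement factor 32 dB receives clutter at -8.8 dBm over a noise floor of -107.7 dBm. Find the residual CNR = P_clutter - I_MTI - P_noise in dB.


CNR = -8.8 - 32 - (-107.7) = 66.9 dB

66.9 dB


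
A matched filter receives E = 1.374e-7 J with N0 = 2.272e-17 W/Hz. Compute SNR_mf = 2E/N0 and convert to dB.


SNR_lin = 2 * 1.374e-7 / 2.272e-17 = 1.21e10
SNR_dB = 10*log10(1.21e10) = 100.8 dB

100.8 dB


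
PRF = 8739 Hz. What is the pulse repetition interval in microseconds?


PRI = 1/8739 = 0.0001144296 s = 114.4 us

114.4 us


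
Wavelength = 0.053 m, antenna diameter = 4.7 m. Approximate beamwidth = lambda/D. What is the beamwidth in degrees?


BW_rad = 0.053 / 4.7 = 0.011277
BW_deg = 0.65 degrees

0.65 degrees


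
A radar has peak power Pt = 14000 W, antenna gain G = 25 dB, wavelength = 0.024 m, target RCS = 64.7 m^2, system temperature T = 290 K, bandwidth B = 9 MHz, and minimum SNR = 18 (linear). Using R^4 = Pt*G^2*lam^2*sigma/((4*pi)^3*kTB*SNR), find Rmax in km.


G_lin = 10^(25/10) = 316.227766
R^4 = 14000 * 316.227766^2 * 0.024^2 * 64.7 / ((4*pi)^3 * 1.38e-23 * 290 * 9000000.0 * 18)
R^4 = 4.05539e16 m^4
R_max = (4.05539e16)^(1/4) = 14190.8 m = 14.2 km

14.2 km


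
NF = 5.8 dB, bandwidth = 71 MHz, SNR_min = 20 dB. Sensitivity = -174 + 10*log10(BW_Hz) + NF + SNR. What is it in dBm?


10*log10(71000000.0) = 78.51
S = -174 + 78.51 + 5.8 + 20 = -69.7 dBm

-69.7 dBm


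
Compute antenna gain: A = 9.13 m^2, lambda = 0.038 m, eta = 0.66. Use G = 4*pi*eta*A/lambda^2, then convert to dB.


G_linear = 4*pi*0.66*9.13/0.038^2 = 52439.36
G_dB = 10*log10(52439.36) = 47.2 dB

47.2 dB


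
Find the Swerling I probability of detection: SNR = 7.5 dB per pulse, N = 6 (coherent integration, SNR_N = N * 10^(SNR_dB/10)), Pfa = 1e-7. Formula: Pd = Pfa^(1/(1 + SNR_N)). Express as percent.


SNR_lin = 10^(7.5/10) = 5.62341
SNR_N = 6 * 5.62341 = 33.74046
1/(1 + SNR_N) = 1/34.74046 = 0.0287849
Pd = (1e-7)^0.0287849 = 0.62879
Pd = 62.9%

62.9%


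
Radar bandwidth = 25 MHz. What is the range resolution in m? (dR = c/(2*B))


dR = 3e8 / (2 * 25000000.0) = 6.0 m

6.0 m


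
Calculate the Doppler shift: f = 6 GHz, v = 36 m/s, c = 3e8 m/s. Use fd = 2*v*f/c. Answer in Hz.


fd = 2 * 36 * 6000000000.0 / 3e8 = 1440.0 Hz

1440.0 Hz


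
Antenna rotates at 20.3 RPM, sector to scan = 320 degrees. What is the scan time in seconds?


t = 320 / (20.3 * 360) * 60 = 2.63 s

2.63 s


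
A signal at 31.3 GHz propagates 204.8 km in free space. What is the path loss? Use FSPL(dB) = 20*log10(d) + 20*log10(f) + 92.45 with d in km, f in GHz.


20*log10(204.8) = 46.23
20*log10(31.3) = 29.91
FSPL = 168.6 dB

168.6 dB


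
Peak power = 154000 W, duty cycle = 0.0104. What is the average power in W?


P_avg = 154000 * 0.0104 = 1601.6 W

1601.6 W


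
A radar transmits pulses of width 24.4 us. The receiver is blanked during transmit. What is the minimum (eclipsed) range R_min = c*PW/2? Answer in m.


R_min = 3e8 * 24.4e-6 / 2 = 3660.0 m

3660.0 m


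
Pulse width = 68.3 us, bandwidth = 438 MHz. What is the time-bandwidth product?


TBP = 68.3 * 438 = 29915.4

29915.4


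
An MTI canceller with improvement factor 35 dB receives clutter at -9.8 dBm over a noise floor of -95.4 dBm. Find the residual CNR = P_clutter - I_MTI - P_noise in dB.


CNR = -9.8 - 35 - (-95.4) = 50.6 dB

50.6 dB


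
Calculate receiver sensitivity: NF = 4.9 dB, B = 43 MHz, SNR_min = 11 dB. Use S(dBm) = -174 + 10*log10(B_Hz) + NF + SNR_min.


10*log10(43000000.0) = 76.33
S = -174 + 76.33 + 4.9 + 11 = -81.8 dBm

-81.8 dBm


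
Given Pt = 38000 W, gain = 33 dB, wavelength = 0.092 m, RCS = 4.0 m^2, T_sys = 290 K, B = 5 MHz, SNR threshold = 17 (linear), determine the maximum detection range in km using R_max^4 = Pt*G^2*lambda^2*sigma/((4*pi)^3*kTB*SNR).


G_lin = 10^(33/10) = 1995.262315
R^4 = 38000 * 1995.262315^2 * 0.092^2 * 4.0 / ((4*pi)^3 * 1.38e-23 * 290 * 5000000.0 * 17)
R^4 = 7.58741e18 m^4
R_max = (7.58741e18)^(1/4) = 52483.6 m = 52.5 km

52.5 km


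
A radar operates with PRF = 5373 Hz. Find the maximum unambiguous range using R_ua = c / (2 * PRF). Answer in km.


R_ua = 3e8 / (2 * 5373) = 27917.4 m = 27.9 km

27.9 km


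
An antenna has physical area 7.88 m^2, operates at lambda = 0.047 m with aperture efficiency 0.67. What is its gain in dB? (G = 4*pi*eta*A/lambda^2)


G_linear = 4*pi*0.67*7.88/0.047^2 = 30034.14
G_dB = 10*log10(30034.14) = 44.8 dB

44.8 dB


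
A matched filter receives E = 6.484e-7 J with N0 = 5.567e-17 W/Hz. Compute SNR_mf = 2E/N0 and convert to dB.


SNR_lin = 2 * 6.484e-7 / 5.567e-17 = 2.329e10
SNR_dB = 10*log10(2.329e10) = 103.7 dB

103.7 dB


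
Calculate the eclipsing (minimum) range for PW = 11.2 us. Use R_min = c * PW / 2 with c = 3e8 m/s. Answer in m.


R_min = 3e8 * 11.2e-6 / 2 = 1680.0 m

1680.0 m


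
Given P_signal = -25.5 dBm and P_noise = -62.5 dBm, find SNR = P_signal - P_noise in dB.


SNR = -25.5 - (-62.5) = 37.0 dB

37.0 dB


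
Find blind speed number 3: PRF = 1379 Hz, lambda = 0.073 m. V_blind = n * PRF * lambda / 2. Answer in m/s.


V_blind = 3 * 1379 * 0.073 / 2 = 151.0 m/s

151.0 m/s


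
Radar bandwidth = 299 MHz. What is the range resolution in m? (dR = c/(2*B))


dR = 3e8 / (2 * 299000000.0) = 0.5 m

0.5 m


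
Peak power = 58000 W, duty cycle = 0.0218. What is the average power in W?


P_avg = 58000 * 0.0218 = 1264.4 W

1264.4 W


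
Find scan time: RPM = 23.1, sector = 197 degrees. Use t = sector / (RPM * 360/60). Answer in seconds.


t = 197 / (23.1 * 360) * 60 = 1.42 s

1.42 s


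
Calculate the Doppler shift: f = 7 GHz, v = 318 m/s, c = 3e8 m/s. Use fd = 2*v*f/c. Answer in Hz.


fd = 2 * 318 * 7000000000.0 / 3e8 = 14840.0 Hz

14840.0 Hz


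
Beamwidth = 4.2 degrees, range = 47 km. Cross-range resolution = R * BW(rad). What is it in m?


BW_rad = 0.073303829
CR = 47000 * 0.073303829 = 3445.3 m

3445.3 m


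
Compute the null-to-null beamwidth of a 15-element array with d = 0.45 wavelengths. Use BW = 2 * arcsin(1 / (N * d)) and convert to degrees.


1/(N*d) = 1/(15*0.45) = 0.148148
BW = 2*arcsin(0.148148) = 17.0 degrees

17.0 degrees


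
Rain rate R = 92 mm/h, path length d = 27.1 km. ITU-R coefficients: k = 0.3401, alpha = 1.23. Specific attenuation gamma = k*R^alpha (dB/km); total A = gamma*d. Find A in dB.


gamma = 0.3401 * 92^1.23 = 88.524944 dB/km
A = 88.524944 * 27.1 = 2399.03 dB

2399.03 dB


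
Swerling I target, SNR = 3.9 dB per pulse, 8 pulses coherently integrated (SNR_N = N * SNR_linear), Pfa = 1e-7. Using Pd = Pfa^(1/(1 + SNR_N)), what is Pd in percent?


SNR_lin = 10^(3.9/10) = 2.45471
SNR_N = 8 * 2.45471 = 19.63768
1/(1 + SNR_N) = 1/20.63768 = 0.0484551
Pd = (1e-7)^0.0484551 = 0.45795
Pd = 45.8%

45.8%


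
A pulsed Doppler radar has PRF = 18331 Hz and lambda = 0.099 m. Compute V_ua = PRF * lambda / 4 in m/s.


V_ua = 18331 * 0.099 / 4 = 453.7 m/s

453.7 m/s


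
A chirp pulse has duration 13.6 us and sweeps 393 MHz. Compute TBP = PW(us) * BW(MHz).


TBP = 13.6 * 393 = 5344.8

5344.8


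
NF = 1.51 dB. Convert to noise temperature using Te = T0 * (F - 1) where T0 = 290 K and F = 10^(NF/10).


NF_lin = 10^(1.51/10) = 1.415794
Te = 290 * (1.415794 - 1) = 120.6 K

120.6 K


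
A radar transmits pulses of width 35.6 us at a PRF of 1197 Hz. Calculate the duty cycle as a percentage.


DC = 35.6e-6 * 1197 * 100 = 4.26%

4.26%


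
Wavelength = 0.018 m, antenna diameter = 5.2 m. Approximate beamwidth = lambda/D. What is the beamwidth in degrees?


BW_rad = 0.018 / 5.2 = 0.003462
BW_deg = 0.2 degrees

0.2 degrees


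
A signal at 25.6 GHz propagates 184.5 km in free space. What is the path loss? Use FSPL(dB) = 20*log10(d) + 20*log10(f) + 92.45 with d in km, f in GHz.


20*log10(184.5) = 45.32
20*log10(25.6) = 28.16
FSPL = 165.9 dB

165.9 dB


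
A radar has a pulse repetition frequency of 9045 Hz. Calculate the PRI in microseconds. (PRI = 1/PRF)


PRI = 1/9045 = 0.0001105583 s = 110.6 us

110.6 us


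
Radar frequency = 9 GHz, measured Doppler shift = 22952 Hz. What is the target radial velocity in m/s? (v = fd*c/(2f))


v = 22952 * 3e8 / (2 * 9000000000.0) = 382.5 m/s

382.5 m/s


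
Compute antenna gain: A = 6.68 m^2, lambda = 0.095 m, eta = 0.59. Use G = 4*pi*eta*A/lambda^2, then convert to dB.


G_linear = 4*pi*0.59*6.68/0.095^2 = 5487.71
G_dB = 10*log10(5487.71) = 37.4 dB

37.4 dB


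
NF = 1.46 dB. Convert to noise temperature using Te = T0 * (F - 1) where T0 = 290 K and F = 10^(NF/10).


NF_lin = 10^(1.46/10) = 1.399587
Te = 290 * (1.399587 - 1) = 115.9 K

115.9 K


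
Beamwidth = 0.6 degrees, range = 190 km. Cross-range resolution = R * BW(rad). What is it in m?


BW_rad = 0.010471976
CR = 190000 * 0.010471976 = 1989.7 m

1989.7 m


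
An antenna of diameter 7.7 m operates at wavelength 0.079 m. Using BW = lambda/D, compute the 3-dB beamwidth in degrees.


BW_rad = 0.079 / 7.7 = 0.01026
BW_deg = 0.59 degrees

0.59 degrees


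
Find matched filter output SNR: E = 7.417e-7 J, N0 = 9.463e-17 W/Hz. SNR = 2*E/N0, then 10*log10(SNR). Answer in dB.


SNR_lin = 2 * 7.417e-7 / 9.463e-17 = 1.568e10
SNR_dB = 10*log10(1.568e10) = 102.0 dB

102.0 dB


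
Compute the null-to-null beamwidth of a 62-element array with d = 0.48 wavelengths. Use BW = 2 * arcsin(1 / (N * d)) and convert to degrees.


1/(N*d) = 1/(62*0.48) = 0.033602
BW = 2*arcsin(0.033602) = 3.9 degrees

3.9 degrees


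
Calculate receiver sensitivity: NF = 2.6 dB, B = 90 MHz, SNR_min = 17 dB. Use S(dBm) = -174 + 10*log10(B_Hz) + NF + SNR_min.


10*log10(90000000.0) = 79.54
S = -174 + 79.54 + 2.6 + 17 = -74.9 dBm

-74.9 dBm


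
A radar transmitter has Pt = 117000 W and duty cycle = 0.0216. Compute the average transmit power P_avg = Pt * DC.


P_avg = 117000 * 0.0216 = 2527.2 W

2527.2 W


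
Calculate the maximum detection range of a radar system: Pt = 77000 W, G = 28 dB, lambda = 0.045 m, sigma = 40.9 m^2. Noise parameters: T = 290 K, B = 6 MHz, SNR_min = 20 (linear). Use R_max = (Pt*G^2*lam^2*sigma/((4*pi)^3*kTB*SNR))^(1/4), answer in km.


G_lin = 10^(28/10) = 630.957344
R^4 = 77000 * 630.957344^2 * 0.045^2 * 40.9 / ((4*pi)^3 * 1.38e-23 * 290 * 6000000.0 * 20)
R^4 = 2.6641e18 m^4
R_max = (2.6641e18)^(1/4) = 40400.6 m = 40.4 km

40.4 km


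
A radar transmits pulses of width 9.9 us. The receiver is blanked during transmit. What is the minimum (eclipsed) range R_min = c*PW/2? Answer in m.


R_min = 3e8 * 9.9e-6 / 2 = 1485.0 m

1485.0 m


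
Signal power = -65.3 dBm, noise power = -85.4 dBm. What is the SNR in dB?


SNR = -65.3 - (-85.4) = 20.1 dB

20.1 dB


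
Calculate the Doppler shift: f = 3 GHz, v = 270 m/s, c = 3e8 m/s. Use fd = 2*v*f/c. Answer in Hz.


fd = 2 * 270 * 3000000000.0 / 3e8 = 5400.0 Hz

5400.0 Hz


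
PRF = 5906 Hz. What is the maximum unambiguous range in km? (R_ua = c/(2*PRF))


R_ua = 3e8 / (2 * 5906) = 25397.9 m = 25.4 km

25.4 km


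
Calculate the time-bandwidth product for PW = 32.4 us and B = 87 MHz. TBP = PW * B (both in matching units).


TBP = 32.4 * 87 = 2818.8

2818.8


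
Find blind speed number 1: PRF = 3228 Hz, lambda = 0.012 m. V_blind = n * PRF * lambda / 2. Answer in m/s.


V_blind = 1 * 3228 * 0.012 / 2 = 19.4 m/s

19.4 m/s


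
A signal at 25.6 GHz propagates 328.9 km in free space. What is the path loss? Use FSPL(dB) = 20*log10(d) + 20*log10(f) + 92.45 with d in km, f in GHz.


20*log10(328.9) = 50.34
20*log10(25.6) = 28.16
FSPL = 171.0 dB

171.0 dB


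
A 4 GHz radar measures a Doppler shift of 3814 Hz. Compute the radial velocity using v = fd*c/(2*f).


v = 3814 * 3e8 / (2 * 4000000000.0) = 143.0 m/s

143.0 m/s


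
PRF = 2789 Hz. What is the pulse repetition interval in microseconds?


PRI = 1/2789 = 0.0003585515 s = 358.6 us

358.6 us


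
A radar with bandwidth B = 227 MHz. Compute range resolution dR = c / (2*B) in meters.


dR = 3e8 / (2 * 227000000.0) = 0.66 m

0.66 m


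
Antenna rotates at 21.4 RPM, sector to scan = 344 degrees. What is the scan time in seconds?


t = 344 / (21.4 * 360) * 60 = 2.68 s

2.68 s


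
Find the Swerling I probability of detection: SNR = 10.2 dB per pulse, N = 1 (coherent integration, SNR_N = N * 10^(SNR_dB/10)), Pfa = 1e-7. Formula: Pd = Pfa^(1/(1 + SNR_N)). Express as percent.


SNR_lin = 10^(10.2/10) = 10.47129
SNR_N = 1 * 10.47129 = 10.47129
1/(1 + SNR_N) = 1/11.47129 = 0.0871742
Pd = (1e-7)^0.0871742 = 0.24535
Pd = 24.5%

24.5%


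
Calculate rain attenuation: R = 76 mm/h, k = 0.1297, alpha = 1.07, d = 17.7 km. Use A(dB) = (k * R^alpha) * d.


gamma = 0.1297 * 76^1.07 = 13.347825 dB/km
A = 13.347825 * 17.7 = 236.26 dB

236.26 dB


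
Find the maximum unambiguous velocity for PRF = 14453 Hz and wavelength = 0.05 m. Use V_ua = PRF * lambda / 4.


V_ua = 14453 * 0.05 / 4 = 180.7 m/s

180.7 m/s


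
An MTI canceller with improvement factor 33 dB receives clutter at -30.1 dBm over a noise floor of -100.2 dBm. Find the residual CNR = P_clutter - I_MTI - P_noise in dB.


CNR = -30.1 - 33 - (-100.2) = 37.1 dB

37.1 dB


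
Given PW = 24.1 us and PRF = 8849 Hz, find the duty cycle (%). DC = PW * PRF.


DC = 24.1e-6 * 8849 * 100 = 21.33%

21.33%


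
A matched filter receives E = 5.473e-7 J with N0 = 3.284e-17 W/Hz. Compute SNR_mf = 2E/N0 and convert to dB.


SNR_lin = 2 * 5.473e-7 / 3.284e-17 = 3.333e10
SNR_dB = 10*log10(3.333e10) = 105.2 dB

105.2 dB


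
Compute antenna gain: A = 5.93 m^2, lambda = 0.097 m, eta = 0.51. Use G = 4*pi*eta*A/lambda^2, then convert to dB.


G_linear = 4*pi*0.51*5.93/0.097^2 = 4039.16
G_dB = 10*log10(4039.16) = 36.1 dB

36.1 dB


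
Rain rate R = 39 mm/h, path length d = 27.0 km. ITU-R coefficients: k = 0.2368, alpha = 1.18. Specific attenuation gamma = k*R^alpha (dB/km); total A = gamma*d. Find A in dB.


gamma = 0.2368 * 39^1.18 = 17.85821 dB/km
A = 17.85821 * 27.0 = 482.17 dB

482.17 dB


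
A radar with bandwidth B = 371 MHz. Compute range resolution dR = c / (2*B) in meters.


dR = 3e8 / (2 * 371000000.0) = 0.4 m

0.4 m


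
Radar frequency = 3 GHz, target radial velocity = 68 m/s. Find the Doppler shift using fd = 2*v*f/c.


fd = 2 * 68 * 3000000000.0 / 3e8 = 1360.0 Hz

1360.0 Hz


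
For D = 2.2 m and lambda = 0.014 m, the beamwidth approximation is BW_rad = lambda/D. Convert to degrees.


BW_rad = 0.014 / 2.2 = 0.006364
BW_deg = 0.36 degrees

0.36 degrees


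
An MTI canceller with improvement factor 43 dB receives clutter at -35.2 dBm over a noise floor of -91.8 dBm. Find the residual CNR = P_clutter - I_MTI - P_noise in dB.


CNR = -35.2 - 43 - (-91.8) = 13.6 dB

13.6 dB


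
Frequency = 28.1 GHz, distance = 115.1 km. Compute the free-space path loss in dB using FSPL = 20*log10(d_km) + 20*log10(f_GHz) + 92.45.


20*log10(115.1) = 41.22
20*log10(28.1) = 28.97
FSPL = 162.6 dB

162.6 dB


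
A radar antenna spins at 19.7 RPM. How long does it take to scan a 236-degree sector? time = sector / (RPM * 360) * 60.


t = 236 / (19.7 * 360) * 60 = 2.0 s

2.0 s


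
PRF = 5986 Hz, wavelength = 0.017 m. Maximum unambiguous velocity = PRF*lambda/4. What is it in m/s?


V_ua = 5986 * 0.017 / 4 = 25.4 m/s

25.4 m/s


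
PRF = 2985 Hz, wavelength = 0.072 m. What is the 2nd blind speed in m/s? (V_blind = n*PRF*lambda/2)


V_blind = 2 * 2985 * 0.072 / 2 = 214.9 m/s

214.9 m/s


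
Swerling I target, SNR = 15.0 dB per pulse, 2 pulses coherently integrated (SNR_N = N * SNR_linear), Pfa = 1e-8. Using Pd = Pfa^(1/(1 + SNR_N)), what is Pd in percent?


SNR_lin = 10^(15.0/10) = 31.62278
SNR_N = 2 * 31.62278 = 63.24556
1/(1 + SNR_N) = 1/64.24556 = 0.0155653
Pd = (1e-8)^0.0155653 = 0.75072
Pd = 75.1%

75.1%


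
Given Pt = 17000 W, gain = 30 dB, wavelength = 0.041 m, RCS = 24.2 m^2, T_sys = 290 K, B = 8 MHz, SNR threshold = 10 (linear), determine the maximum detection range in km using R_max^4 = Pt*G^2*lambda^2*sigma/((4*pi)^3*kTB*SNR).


G_lin = 10^(30/10) = 1000.0
R^4 = 17000 * 1000.0^2 * 0.041^2 * 24.2 / ((4*pi)^3 * 1.38e-23 * 290 * 8000000.0 * 10)
R^4 = 1.08852e18 m^4
R_max = (1.08852e18)^(1/4) = 32300.5 m = 32.3 km

32.3 km


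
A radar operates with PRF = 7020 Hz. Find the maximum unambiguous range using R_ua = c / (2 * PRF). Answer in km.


R_ua = 3e8 / (2 * 7020) = 21367.5 m = 21.4 km

21.4 km


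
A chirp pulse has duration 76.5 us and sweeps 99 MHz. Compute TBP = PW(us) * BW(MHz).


TBP = 76.5 * 99 = 7573.5

7573.5


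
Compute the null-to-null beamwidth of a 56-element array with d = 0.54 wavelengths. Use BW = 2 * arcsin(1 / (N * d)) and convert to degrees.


1/(N*d) = 1/(56*0.54) = 0.033069
BW = 2*arcsin(0.033069) = 3.8 degrees

3.8 degrees


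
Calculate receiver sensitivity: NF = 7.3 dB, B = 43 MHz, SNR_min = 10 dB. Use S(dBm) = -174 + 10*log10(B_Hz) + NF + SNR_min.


10*log10(43000000.0) = 76.33
S = -174 + 76.33 + 7.3 + 10 = -80.4 dBm

-80.4 dBm


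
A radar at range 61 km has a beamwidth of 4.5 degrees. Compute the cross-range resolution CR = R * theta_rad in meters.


BW_rad = 0.078539816
CR = 61000 * 0.078539816 = 4790.9 m

4790.9 m


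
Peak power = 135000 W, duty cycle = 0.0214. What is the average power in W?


P_avg = 135000 * 0.0214 = 2889.0 W

2889.0 W


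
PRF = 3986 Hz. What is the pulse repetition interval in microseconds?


PRI = 1/3986 = 0.0002508781 s = 250.9 us

250.9 us


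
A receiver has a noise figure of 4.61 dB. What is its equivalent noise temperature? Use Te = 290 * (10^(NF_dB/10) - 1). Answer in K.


NF_lin = 10^(4.61/10) = 2.89068
Te = 290 * (2.89068 - 1) = 548.3 K

548.3 K


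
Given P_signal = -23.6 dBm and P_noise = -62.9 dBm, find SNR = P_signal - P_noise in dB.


SNR = -23.6 - (-62.9) = 39.3 dB

39.3 dB


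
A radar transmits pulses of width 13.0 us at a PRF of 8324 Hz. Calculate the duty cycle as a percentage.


DC = 13.0e-6 * 8324 * 100 = 10.82%

10.82%


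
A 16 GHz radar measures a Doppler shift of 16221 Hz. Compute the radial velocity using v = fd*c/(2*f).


v = 16221 * 3e8 / (2 * 16000000000.0) = 152.1 m/s

152.1 m/s


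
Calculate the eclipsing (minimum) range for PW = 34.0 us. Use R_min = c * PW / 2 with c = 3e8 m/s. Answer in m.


R_min = 3e8 * 34.0e-6 / 2 = 5100.0 m

5100.0 m


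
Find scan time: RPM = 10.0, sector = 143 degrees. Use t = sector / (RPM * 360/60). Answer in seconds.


t = 143 / (10.0 * 360) * 60 = 2.38 s

2.38 s


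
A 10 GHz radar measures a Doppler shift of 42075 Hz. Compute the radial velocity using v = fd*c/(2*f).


v = 42075 * 3e8 / (2 * 10000000000.0) = 631.1 m/s

631.1 m/s


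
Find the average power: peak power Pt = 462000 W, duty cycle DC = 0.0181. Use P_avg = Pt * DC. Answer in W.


P_avg = 462000 * 0.0181 = 8362.2 W

8362.2 W


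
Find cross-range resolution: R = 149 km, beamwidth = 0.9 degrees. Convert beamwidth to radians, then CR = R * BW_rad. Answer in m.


BW_rad = 0.015707963
CR = 149000 * 0.015707963 = 2340.5 m

2340.5 m


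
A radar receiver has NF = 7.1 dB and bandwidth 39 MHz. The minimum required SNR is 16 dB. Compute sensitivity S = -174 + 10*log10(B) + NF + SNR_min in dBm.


10*log10(39000000.0) = 75.91
S = -174 + 75.91 + 7.1 + 16 = -75.0 dBm

-75.0 dBm


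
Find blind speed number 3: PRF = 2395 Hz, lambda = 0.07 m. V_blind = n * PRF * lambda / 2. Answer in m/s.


V_blind = 3 * 2395 * 0.07 / 2 = 251.5 m/s

251.5 m/s


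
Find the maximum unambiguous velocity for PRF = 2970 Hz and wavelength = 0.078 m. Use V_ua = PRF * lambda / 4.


V_ua = 2970 * 0.078 / 4 = 57.9 m/s

57.9 m/s


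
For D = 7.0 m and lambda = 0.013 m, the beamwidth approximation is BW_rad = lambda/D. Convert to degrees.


BW_rad = 0.013 / 7.0 = 0.001857
BW_deg = 0.11 degrees

0.11 degrees


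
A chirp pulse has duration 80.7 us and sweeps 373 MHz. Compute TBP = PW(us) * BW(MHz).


TBP = 80.7 * 373 = 30101.1

30101.1


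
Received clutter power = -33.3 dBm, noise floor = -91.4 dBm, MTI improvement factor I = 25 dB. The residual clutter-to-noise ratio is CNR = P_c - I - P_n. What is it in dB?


CNR = -33.3 - 25 - (-91.4) = 33.1 dB

33.1 dB


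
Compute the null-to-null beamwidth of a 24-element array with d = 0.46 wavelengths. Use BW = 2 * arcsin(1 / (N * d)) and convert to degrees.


1/(N*d) = 1/(24*0.46) = 0.09058
BW = 2*arcsin(0.09058) = 10.4 degrees

10.4 degrees


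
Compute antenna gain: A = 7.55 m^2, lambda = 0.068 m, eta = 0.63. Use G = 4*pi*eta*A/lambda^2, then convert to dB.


G_linear = 4*pi*0.63*7.55/0.068^2 = 12926.46
G_dB = 10*log10(12926.46) = 41.1 dB

41.1 dB


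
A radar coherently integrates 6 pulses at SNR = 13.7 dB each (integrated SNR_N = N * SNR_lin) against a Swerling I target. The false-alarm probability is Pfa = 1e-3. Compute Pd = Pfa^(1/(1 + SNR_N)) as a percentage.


SNR_lin = 10^(13.7/10) = 23.44229
SNR_N = 6 * 23.44229 = 140.65374
1/(1 + SNR_N) = 1/141.65374 = 0.0070595
Pd = (1e-3)^0.0070595 = 0.9524
Pd = 95.2%

95.2%


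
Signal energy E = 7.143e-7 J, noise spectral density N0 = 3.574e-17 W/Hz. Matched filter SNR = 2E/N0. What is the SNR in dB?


SNR_lin = 2 * 7.143e-7 / 3.574e-17 = 3.997e10
SNR_dB = 10*log10(3.997e10) = 106.0 dB

106.0 dB


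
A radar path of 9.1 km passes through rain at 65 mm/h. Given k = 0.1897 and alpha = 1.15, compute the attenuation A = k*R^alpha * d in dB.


gamma = 0.1897 * 65^1.15 = 23.0631 dB/km
A = 23.0631 * 9.1 = 209.87 dB

209.87 dB


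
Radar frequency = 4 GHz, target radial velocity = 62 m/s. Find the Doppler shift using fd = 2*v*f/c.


fd = 2 * 62 * 4000000000.0 / 3e8 = 1653.3 Hz

1653.3 Hz


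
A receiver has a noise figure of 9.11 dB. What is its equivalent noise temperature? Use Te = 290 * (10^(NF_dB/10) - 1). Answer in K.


NF_lin = 10^(9.11/10) = 8.147043
Te = 290 * (8.147043 - 1) = 2072.6 K

2072.6 K


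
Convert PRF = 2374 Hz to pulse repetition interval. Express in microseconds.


PRI = 1/2374 = 0.00042123 s = 421.2 us

421.2 us


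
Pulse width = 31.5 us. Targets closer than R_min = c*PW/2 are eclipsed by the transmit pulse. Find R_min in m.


R_min = 3e8 * 31.5e-6 / 2 = 4725.0 m

4725.0 m


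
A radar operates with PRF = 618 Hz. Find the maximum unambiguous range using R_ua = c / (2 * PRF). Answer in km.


R_ua = 3e8 / (2 * 618) = 242718.4 m = 242.7 km

242.7 km


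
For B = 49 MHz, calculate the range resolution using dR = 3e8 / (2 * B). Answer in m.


dR = 3e8 / (2 * 49000000.0) = 3.06 m

3.06 m


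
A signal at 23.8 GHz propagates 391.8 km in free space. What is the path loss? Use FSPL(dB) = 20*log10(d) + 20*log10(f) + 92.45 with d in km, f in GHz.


20*log10(391.8) = 51.86
20*log10(23.8) = 27.53
FSPL = 171.8 dB

171.8 dB


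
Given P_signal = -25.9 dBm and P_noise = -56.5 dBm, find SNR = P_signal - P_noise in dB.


SNR = -25.9 - (-56.5) = 30.6 dB

30.6 dB


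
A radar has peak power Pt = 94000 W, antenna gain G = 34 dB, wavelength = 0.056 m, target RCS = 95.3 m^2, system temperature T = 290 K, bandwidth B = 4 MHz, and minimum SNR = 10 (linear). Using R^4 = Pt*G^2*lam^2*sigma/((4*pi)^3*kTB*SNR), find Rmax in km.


G_lin = 10^(34/10) = 2511.886432
R^4 = 94000 * 2511.886432^2 * 0.056^2 * 95.3 / ((4*pi)^3 * 1.38e-23 * 290 * 4000000.0 * 10)
R^4 = 5.57995e20 m^4
R_max = (5.57995e20)^(1/4) = 153694.2 m = 153.7 km

153.7 km


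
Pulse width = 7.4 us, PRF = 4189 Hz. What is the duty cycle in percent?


DC = 7.4e-6 * 4189 * 100 = 3.1%

3.1%


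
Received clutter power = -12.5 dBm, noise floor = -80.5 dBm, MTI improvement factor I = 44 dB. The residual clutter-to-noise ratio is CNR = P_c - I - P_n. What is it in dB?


CNR = -12.5 - 44 - (-80.5) = 24.0 dB

24.0 dB


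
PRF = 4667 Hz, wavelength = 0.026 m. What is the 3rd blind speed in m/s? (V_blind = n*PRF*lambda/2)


V_blind = 3 * 4667 * 0.026 / 2 = 182.0 m/s

182.0 m/s


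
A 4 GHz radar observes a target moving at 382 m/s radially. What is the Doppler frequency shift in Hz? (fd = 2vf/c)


fd = 2 * 382 * 4000000000.0 / 3e8 = 10186.7 Hz

10186.7 Hz


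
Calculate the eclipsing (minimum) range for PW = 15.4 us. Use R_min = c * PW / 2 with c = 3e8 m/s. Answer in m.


R_min = 3e8 * 15.4e-6 / 2 = 2310.0 m

2310.0 m


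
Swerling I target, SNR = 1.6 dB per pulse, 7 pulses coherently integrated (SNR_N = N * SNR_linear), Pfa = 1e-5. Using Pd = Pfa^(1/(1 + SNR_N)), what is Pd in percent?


SNR_lin = 10^(1.6/10) = 1.44544
SNR_N = 7 * 1.44544 = 10.11808
1/(1 + SNR_N) = 1/11.11808 = 0.0899436
Pd = (1e-5)^0.0899436 = 0.35504
Pd = 35.5%

35.5%


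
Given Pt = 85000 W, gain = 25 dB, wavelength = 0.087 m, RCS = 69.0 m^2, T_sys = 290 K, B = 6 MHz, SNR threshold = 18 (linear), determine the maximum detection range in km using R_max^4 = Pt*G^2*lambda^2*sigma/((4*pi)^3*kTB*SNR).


G_lin = 10^(25/10) = 316.227766
R^4 = 85000 * 316.227766^2 * 0.087^2 * 69.0 / ((4*pi)^3 * 1.38e-23 * 290 * 6000000.0 * 18)
R^4 = 5.17578e18 m^4
R_max = (5.17578e18)^(1/4) = 47697.3 m = 47.7 km

47.7 km


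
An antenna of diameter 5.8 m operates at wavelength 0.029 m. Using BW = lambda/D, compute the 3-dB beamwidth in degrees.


BW_rad = 0.029 / 5.8 = 0.005
BW_deg = 0.29 degrees

0.29 degrees


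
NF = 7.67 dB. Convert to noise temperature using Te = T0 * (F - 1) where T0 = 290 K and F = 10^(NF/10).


NF_lin = 10^(7.67/10) = 5.847901
Te = 290 * (5.847901 - 1) = 1405.9 K

1405.9 K


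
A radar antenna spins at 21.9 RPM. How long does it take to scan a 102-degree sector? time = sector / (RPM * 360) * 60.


t = 102 / (21.9 * 360) * 60 = 0.78 s

0.78 s


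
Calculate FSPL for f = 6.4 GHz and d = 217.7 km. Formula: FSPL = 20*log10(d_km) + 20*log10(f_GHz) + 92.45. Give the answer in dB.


20*log10(217.7) = 46.76
20*log10(6.4) = 16.12
FSPL = 155.3 dB

155.3 dB


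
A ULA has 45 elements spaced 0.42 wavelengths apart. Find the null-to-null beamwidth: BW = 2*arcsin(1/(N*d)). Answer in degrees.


1/(N*d) = 1/(45*0.42) = 0.05291
BW = 2*arcsin(0.05291) = 6.1 degrees

6.1 degrees


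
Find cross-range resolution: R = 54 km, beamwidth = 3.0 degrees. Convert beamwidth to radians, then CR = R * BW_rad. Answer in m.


BW_rad = 0.052359878
CR = 54000 * 0.052359878 = 2827.4 m

2827.4 m
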